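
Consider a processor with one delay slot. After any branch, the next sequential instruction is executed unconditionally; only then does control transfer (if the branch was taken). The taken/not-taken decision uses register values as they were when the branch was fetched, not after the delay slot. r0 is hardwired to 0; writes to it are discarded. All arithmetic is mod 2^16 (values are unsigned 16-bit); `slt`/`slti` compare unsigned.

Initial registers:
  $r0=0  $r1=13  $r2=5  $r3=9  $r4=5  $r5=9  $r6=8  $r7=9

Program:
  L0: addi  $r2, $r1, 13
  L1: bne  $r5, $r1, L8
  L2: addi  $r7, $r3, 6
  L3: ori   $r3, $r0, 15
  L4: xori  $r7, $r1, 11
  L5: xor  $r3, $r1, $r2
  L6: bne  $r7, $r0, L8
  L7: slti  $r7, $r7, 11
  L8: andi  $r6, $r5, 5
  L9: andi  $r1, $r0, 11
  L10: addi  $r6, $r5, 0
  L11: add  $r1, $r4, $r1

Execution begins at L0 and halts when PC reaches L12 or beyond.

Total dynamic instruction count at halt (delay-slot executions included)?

[0] addi  $r2, $r1, 13  →  {$r0:0, $r1:13, $r2:26, $r3:9, $r4:5, $r5:9, $r6:8, $r7:9}
[1] bne  $r5, $r1, L8  →  {$r0:0, $r1:13, $r2:26, $r3:9, $r4:5, $r5:9, $r6:8, $r7:9}  ⟨branch taken⟩
[2] addi  $r7, $r3, 6  →  {$r0:0, $r1:13, $r2:26, $r3:9, $r4:5, $r5:9, $r6:8, $r7:15}
[8] andi  $r6, $r5, 5  →  {$r0:0, $r1:13, $r2:26, $r3:9, $r4:5, $r5:9, $r6:1, $r7:15}
[9] andi  $r1, $r0, 11  →  {$r0:0, $r1:0, $r2:26, $r3:9, $r4:5, $r5:9, $r6:1, $r7:15}
[10] addi  $r6, $r5, 0  →  {$r0:0, $r1:0, $r2:26, $r3:9, $r4:5, $r5:9, $r6:9, $r7:15}
[11] add  $r1, $r4, $r1  →  {$r0:0, $r1:5, $r2:26, $r3:9, $r4:5, $r5:9, $r6:9, $r7:15}

7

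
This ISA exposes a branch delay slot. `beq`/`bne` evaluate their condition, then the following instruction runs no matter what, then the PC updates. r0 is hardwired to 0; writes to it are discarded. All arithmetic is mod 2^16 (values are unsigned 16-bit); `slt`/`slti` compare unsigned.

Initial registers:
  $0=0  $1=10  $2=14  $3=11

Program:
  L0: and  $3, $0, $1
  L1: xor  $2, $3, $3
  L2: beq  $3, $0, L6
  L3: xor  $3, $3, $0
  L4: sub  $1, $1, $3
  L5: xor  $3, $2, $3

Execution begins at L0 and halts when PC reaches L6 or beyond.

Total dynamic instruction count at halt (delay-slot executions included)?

4

PC=0  and  $3, $0, $1        | $0=0 $1=10 $2=14 $3=0
PC=1  xor  $2, $3, $3        | $0=0 $1=10 $2=0 $3=0
PC=2  beq  $3, $0, L6        | $0=0 $1=10 $2=0 $3=0  [TAKEN]
PC=3  xor  $3, $3, $0        | $0=0 $1=10 $2=0 $3=0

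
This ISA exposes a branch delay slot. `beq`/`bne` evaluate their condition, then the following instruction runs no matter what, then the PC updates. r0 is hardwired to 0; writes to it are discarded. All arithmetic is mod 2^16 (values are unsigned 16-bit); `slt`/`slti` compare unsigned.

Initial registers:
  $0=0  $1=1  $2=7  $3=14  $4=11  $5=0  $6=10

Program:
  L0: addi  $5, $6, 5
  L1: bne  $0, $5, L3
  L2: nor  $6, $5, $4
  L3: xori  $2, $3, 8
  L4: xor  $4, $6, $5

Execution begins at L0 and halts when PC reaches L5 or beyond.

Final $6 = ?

65520

#0 addi  $5, $6, 5 ; 0/1/7/14/11/15/10
#1 bne  $0, $5, L3 ; 0/1/7/14/11/15/10 ; →target
#2 nor  $6, $5, $4 ; 0/1/7/14/11/15/65520
#3 xori  $2, $3, 8 ; 0/1/6/14/11/15/65520
#4 xor  $4, $6, $5 ; 0/1/6/14/65535/15/65520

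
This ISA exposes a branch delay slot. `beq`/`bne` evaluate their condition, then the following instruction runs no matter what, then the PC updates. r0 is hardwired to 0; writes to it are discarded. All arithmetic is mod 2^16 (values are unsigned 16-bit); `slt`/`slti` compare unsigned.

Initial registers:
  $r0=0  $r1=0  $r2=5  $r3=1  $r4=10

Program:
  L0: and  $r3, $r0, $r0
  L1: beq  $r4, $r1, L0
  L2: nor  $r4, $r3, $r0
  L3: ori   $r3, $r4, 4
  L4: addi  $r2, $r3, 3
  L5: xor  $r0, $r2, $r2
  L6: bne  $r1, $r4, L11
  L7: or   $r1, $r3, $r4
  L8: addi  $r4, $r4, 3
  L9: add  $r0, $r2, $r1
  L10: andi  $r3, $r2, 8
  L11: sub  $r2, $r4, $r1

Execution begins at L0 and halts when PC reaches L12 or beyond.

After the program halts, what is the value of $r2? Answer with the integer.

  step pc=0: and  $r3, $r0, $r0  regs=(0,0,5,0,10)
  step pc=1: beq  $r4, $r1, L0  cond=F  regs=(0,0,5,0,10)
  step pc=2: nor  $r4, $r3, $r0  regs=(0,0,5,0,65535)
  step pc=3: ori   $r3, $r4, 4  regs=(0,0,5,65535,65535)
  step pc=4: addi  $r2, $r3, 3  regs=(0,0,2,65535,65535)
  step pc=5: xor  $r0, $r2, $r2  regs=(0,0,2,65535,65535)
  step pc=6: bne  $r1, $r4, L11  cond=T  regs=(0,0,2,65535,65535)
  step pc=7: or   $r1, $r3, $r4  regs=(0,65535,2,65535,65535)
  step pc=11: sub  $r2, $r4, $r1  regs=(0,65535,0,65535,65535)

0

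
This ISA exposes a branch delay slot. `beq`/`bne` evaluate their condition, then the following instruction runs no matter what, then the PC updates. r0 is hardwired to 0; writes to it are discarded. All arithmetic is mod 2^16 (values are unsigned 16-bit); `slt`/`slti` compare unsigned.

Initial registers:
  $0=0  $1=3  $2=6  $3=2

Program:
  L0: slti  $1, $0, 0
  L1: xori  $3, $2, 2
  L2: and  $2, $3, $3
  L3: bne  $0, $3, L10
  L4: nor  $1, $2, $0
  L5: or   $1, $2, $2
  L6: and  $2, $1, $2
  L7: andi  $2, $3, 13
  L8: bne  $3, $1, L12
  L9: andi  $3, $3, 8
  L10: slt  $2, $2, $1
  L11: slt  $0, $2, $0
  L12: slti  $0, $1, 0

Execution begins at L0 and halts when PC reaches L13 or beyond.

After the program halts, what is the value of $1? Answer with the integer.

65531

PC=0  slti  $1, $0, 0        | $0=0 $1=0 $2=6 $3=2
PC=1  xori  $3, $2, 2        | $0=0 $1=0 $2=6 $3=4
PC=2  and  $2, $3, $3        | $0=0 $1=0 $2=4 $3=4
PC=3  bne  $0, $3, L10       | $0=0 $1=0 $2=4 $3=4  [TAKEN]
PC=4  nor  $1, $2, $0        | $0=0 $1=65531 $2=4 $3=4
PC=10 slt  $2, $2, $1        | $0=0 $1=65531 $2=1 $3=4
PC=11 slt  $0, $2, $0        | $0=0 $1=65531 $2=1 $3=4
PC=12 slti  $0, $1, 0        | $0=0 $1=65531 $2=1 $3=4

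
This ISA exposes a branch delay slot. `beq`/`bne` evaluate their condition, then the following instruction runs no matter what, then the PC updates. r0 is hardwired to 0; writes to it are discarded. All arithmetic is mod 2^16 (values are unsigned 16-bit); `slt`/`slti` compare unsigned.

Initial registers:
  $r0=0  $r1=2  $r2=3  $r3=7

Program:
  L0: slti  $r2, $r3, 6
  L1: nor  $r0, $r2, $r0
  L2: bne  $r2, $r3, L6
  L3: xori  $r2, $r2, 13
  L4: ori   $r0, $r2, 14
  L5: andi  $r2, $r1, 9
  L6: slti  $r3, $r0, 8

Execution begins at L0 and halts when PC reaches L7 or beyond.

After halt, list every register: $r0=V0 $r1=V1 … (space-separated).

#0 slti  $r2, $r3, 6 ; 0/2/0/7
#1 nor  $r0, $r2, $r0 ; 0/2/0/7
#2 bne  $r2, $r3, L6 ; 0/2/0/7 ; →target
#3 xori  $r2, $r2, 13 ; 0/2/13/7
#6 slti  $r3, $r0, 8 ; 0/2/13/1

$r0=0 $r1=2 $r2=13 $r3=1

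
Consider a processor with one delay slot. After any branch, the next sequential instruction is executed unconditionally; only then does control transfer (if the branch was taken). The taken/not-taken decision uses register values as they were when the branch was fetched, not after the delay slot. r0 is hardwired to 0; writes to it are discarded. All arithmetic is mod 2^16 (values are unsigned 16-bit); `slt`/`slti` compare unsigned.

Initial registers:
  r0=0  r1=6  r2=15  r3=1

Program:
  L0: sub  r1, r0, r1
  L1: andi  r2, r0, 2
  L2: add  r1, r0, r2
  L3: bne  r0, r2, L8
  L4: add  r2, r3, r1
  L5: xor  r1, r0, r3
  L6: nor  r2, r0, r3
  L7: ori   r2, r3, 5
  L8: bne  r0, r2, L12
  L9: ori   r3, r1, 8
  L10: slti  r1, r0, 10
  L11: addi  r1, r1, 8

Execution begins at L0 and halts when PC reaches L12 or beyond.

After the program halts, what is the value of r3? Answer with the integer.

  step pc=0: sub  r1, r0, r1  regs=(0,65530,15,1)
  step pc=1: andi  r2, r0, 2  regs=(0,65530,0,1)
  step pc=2: add  r1, r0, r2  regs=(0,0,0,1)
  step pc=3: bne  r0, r2, L8  cond=F  regs=(0,0,0,1)
  step pc=4: add  r2, r3, r1  regs=(0,0,1,1)
  step pc=5: xor  r1, r0, r3  regs=(0,1,1,1)
  step pc=6: nor  r2, r0, r3  regs=(0,1,65534,1)
  step pc=7: ori   r2, r3, 5  regs=(0,1,5,1)
  step pc=8: bne  r0, r2, L12  cond=T  regs=(0,1,5,1)
  step pc=9: ori   r3, r1, 8  regs=(0,1,5,9)

9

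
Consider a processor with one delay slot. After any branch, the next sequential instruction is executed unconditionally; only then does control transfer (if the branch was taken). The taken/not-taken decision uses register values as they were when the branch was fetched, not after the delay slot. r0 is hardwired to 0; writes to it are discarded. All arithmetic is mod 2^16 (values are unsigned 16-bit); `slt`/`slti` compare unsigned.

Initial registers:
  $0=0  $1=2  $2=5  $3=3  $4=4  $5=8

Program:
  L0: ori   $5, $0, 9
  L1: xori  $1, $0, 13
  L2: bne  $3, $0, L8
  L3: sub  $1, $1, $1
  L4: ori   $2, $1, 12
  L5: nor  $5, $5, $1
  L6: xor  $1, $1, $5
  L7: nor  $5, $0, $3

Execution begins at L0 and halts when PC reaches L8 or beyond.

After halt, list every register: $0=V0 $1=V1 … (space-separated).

PC=0  ori   $5, $0, 9        | $0=0 $1=2 $2=5 $3=3 $4=4 $5=9
PC=1  xori  $1, $0, 13       | $0=0 $1=13 $2=5 $3=3 $4=4 $5=9
PC=2  bne  $3, $0, L8        | $0=0 $1=13 $2=5 $3=3 $4=4 $5=9  [TAKEN]
PC=3  sub  $1, $1, $1        | $0=0 $1=0 $2=5 $3=3 $4=4 $5=9

$0=0 $1=0 $2=5 $3=3 $4=4 $5=9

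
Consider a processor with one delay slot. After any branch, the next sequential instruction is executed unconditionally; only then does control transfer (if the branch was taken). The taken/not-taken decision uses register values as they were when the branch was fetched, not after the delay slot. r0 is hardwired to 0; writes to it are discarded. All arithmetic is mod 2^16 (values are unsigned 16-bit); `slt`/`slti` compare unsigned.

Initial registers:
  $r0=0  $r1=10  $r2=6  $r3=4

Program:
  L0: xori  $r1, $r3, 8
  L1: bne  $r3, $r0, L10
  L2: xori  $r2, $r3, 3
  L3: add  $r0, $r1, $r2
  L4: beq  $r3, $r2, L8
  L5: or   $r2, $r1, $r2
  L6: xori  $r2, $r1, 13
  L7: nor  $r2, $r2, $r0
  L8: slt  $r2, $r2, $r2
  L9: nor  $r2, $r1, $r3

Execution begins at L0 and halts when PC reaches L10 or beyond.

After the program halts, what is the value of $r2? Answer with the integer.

7

  step pc=0: xori  $r1, $r3, 8  regs=(0,12,6,4)
  step pc=1: bne  $r3, $r0, L10  cond=T  regs=(0,12,6,4)
  step pc=2: xori  $r2, $r3, 3  regs=(0,12,7,4)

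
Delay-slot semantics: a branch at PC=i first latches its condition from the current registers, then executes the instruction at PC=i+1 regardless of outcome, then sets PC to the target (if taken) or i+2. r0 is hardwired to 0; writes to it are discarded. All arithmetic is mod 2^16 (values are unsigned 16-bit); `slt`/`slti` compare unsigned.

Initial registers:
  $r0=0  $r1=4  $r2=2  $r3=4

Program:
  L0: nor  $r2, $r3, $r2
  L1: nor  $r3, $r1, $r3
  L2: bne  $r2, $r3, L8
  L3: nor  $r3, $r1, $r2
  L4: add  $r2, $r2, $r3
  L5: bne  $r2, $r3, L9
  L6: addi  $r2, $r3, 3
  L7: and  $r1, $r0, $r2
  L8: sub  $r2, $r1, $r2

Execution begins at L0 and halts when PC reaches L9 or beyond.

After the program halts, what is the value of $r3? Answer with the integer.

2

PC=0  nor  $r2, $r3, $r2     | $r0=0 $r1=4 $r2=65529 $r3=4
PC=1  nor  $r3, $r1, $r3     | $r0=0 $r1=4 $r2=65529 $r3=65531
PC=2  bne  $r2, $r3, L8      | $r0=0 $r1=4 $r2=65529 $r3=65531  [TAKEN]
PC=3  nor  $r3, $r1, $r2     | $r0=0 $r1=4 $r2=65529 $r3=2
PC=8  sub  $r2, $r1, $r2     | $r0=0 $r1=4 $r2=11 $r3=2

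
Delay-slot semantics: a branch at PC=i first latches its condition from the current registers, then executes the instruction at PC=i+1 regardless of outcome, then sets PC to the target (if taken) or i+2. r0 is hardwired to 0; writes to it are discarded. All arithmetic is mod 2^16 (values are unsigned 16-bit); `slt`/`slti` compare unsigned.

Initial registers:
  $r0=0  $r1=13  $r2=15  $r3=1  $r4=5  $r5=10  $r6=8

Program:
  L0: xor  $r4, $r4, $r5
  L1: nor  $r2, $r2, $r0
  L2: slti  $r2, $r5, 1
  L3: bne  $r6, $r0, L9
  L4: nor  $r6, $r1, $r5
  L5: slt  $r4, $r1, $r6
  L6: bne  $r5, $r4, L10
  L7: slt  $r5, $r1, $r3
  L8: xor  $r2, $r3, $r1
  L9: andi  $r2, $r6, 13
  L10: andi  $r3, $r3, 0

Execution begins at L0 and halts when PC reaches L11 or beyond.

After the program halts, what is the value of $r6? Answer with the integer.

65520

PC=0  xor  $r4, $r4, $r5     | $r0=0 $r1=13 $r2=15 $r3=1 $r4=15 $r5=10 $r6=8
PC=1  nor  $r2, $r2, $r0     | $r0=0 $r1=13 $r2=65520 $r3=1 $r4=15 $r5=10 $r6=8
PC=2  slti  $r2, $r5, 1      | $r0=0 $r1=13 $r2=0 $r3=1 $r4=15 $r5=10 $r6=8
PC=3  bne  $r6, $r0, L9      | $r0=0 $r1=13 $r2=0 $r3=1 $r4=15 $r5=10 $r6=8  [TAKEN]
PC=4  nor  $r6, $r1, $r5     | $r0=0 $r1=13 $r2=0 $r3=1 $r4=15 $r5=10 $r6=65520
PC=9  andi  $r2, $r6, 13     | $r0=0 $r1=13 $r2=0 $r3=1 $r4=15 $r5=10 $r6=65520
PC=10 andi  $r3, $r3, 0      | $r0=0 $r1=13 $r2=0 $r3=0 $r4=15 $r5=10 $r6=65520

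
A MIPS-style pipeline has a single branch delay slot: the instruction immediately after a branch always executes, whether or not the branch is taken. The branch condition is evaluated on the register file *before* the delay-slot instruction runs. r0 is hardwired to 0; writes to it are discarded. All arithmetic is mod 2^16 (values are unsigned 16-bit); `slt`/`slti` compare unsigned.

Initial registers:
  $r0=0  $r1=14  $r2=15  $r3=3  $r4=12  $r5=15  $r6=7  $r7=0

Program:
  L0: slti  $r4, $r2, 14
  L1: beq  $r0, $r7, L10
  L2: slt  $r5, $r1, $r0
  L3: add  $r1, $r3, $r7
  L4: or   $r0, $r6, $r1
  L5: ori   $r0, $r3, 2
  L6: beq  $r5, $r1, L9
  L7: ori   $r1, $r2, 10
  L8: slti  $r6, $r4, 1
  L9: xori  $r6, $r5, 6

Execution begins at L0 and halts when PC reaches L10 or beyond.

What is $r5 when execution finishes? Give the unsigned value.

PC=0  slti  $r4, $r2, 14     | $r0=0 $r1=14 $r2=15 $r3=3 $r4=0 $r5=15 $r6=7 $r7=0
PC=1  beq  $r0, $r7, L10     | $r0=0 $r1=14 $r2=15 $r3=3 $r4=0 $r5=15 $r6=7 $r7=0  [TAKEN]
PC=2  slt  $r5, $r1, $r0     | $r0=0 $r1=14 $r2=15 $r3=3 $r4=0 $r5=0 $r6=7 $r7=0

0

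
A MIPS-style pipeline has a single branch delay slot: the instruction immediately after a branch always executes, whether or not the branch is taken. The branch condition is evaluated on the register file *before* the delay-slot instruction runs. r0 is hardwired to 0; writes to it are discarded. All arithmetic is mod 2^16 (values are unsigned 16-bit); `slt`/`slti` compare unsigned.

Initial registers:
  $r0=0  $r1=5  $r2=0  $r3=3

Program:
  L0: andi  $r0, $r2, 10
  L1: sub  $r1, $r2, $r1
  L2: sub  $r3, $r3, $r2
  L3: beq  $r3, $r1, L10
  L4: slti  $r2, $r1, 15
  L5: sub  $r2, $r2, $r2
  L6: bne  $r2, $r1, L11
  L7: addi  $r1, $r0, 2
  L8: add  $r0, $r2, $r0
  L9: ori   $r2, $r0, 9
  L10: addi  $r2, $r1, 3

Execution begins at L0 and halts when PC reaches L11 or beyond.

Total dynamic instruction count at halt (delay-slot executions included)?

  step pc=0: andi  $r0, $r2, 10  regs=(0,5,0,3)
  step pc=1: sub  $r1, $r2, $r1  regs=(0,65531,0,3)
  step pc=2: sub  $r3, $r3, $r2  regs=(0,65531,0,3)
  step pc=3: beq  $r3, $r1, L10  cond=F  regs=(0,65531,0,3)
  step pc=4: slti  $r2, $r1, 15  regs=(0,65531,0,3)
  step pc=5: sub  $r2, $r2, $r2  regs=(0,65531,0,3)
  step pc=6: bne  $r2, $r1, L11  cond=T  regs=(0,65531,0,3)
  step pc=7: addi  $r1, $r0, 2  regs=(0,2,0,3)

8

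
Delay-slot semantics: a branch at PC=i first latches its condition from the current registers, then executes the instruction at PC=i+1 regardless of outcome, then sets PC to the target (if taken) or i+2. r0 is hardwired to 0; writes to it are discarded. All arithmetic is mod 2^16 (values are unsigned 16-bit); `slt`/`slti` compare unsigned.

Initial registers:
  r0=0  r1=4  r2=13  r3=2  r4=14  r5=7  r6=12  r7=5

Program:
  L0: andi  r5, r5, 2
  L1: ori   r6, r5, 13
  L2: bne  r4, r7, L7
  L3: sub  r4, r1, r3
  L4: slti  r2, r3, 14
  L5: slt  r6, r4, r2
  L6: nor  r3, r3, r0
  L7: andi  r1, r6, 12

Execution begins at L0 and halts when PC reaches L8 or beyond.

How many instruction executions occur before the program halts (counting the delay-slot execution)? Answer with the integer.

5

#0 andi  r5, r5, 2 ; 0/4/13/2/14/2/12/5
#1 ori   r6, r5, 13 ; 0/4/13/2/14/2/15/5
#2 bne  r4, r7, L7 ; 0/4/13/2/14/2/15/5 ; →target
#3 sub  r4, r1, r3 ; 0/4/13/2/2/2/15/5
#7 andi  r1, r6, 12 ; 0/12/13/2/2/2/15/5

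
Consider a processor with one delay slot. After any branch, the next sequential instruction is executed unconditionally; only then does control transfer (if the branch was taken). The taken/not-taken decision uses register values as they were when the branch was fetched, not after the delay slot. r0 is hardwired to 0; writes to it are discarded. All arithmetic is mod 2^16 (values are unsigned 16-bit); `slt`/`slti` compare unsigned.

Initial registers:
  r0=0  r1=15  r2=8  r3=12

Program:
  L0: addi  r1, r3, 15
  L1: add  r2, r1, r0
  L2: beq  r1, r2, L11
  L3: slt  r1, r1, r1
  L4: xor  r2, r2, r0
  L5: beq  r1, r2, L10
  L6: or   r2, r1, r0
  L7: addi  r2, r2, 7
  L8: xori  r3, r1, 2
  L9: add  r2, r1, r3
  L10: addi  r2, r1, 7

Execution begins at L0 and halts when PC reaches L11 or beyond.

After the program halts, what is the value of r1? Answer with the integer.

0

[0] addi  r1, r3, 15  →  {r0:0, r1:27, r2:8, r3:12}
[1] add  r2, r1, r0  →  {r0:0, r1:27, r2:27, r3:12}
[2] beq  r1, r2, L11  →  {r0:0, r1:27, r2:27, r3:12}  ⟨branch taken⟩
[3] slt  r1, r1, r1  →  {r0:0, r1:0, r2:27, r3:12}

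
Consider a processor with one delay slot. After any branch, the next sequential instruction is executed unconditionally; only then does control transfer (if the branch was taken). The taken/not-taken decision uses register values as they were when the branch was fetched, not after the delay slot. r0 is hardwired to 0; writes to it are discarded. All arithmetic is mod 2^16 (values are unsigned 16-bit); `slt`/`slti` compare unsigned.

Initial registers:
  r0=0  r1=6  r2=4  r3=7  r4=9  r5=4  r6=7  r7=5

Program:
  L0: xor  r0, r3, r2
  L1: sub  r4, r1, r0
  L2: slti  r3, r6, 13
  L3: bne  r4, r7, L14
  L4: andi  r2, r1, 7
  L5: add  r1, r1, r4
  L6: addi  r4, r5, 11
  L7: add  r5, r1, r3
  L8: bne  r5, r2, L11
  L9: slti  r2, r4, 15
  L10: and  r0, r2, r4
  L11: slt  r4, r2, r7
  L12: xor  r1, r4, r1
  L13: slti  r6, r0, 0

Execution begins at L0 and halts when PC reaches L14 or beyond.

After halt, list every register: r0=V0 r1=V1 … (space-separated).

r0=0 r1=6 r2=6 r3=1 r4=6 r5=4 r6=7 r7=5

PC=0  xor  r0, r3, r2        | r0=0 r1=6 r2=4 r3=7 r4=9 r5=4 r6=7 r7=5
PC=1  sub  r4, r1, r0        | r0=0 r1=6 r2=4 r3=7 r4=6 r5=4 r6=7 r7=5
PC=2  slti  r3, r6, 13       | r0=0 r1=6 r2=4 r3=1 r4=6 r5=4 r6=7 r7=5
PC=3  bne  r4, r7, L14       | r0=0 r1=6 r2=4 r3=1 r4=6 r5=4 r6=7 r7=5  [TAKEN]
PC=4  andi  r2, r1, 7        | r0=0 r1=6 r2=6 r3=1 r4=6 r5=4 r6=7 r7=5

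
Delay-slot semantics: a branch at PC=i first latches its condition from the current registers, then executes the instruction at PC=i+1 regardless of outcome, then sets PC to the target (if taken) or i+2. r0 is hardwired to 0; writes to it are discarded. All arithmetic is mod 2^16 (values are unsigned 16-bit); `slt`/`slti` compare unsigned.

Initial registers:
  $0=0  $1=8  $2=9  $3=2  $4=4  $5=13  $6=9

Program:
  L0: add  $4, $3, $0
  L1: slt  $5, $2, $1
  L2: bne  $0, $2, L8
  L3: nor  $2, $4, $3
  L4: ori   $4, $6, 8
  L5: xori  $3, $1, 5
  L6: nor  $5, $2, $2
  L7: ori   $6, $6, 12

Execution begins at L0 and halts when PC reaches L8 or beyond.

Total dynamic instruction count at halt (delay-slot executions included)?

4

[0] add  $4, $3, $0  →  {$0:0, $1:8, $2:9, $3:2, $4:2, $5:13, $6:9}
[1] slt  $5, $2, $1  →  {$0:0, $1:8, $2:9, $3:2, $4:2, $5:0, $6:9}
[2] bne  $0, $2, L8  →  {$0:0, $1:8, $2:9, $3:2, $4:2, $5:0, $6:9}  ⟨branch taken⟩
[3] nor  $2, $4, $3  →  {$0:0, $1:8, $2:65533, $3:2, $4:2, $5:0, $6:9}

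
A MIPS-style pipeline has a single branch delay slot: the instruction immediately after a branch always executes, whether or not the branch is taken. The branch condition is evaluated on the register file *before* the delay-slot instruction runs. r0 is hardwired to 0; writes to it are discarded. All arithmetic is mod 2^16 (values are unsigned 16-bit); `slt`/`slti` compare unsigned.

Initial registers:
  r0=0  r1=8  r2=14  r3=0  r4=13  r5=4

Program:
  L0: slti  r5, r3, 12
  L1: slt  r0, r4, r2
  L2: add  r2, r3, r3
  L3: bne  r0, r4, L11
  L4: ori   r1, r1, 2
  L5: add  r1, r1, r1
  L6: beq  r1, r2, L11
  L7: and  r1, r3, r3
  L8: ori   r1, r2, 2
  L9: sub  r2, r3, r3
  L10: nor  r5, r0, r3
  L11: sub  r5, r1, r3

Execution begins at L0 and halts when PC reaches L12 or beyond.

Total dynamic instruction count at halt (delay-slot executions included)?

PC=0  slti  r5, r3, 12       | r0=0 r1=8 r2=14 r3=0 r4=13 r5=1
PC=1  slt  r0, r4, r2        | r0=0 r1=8 r2=14 r3=0 r4=13 r5=1
PC=2  add  r2, r3, r3        | r0=0 r1=8 r2=0 r3=0 r4=13 r5=1
PC=3  bne  r0, r4, L11       | r0=0 r1=8 r2=0 r3=0 r4=13 r5=1  [TAKEN]
PC=4  ori   r1, r1, 2        | r0=0 r1=10 r2=0 r3=0 r4=13 r5=1
PC=11 sub  r5, r1, r3        | r0=0 r1=10 r2=0 r3=0 r4=13 r5=10

6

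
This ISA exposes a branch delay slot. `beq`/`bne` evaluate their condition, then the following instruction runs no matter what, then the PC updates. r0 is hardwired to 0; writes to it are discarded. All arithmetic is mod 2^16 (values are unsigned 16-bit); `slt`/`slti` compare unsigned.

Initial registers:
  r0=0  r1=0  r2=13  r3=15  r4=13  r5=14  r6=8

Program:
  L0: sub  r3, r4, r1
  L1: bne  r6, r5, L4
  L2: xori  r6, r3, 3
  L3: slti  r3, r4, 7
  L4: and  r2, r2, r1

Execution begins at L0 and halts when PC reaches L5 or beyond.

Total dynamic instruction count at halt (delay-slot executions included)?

#0 sub  r3, r4, r1 ; 0/0/13/13/13/14/8
#1 bne  r6, r5, L4 ; 0/0/13/13/13/14/8 ; →target
#2 xori  r6, r3, 3 ; 0/0/13/13/13/14/14
#4 and  r2, r2, r1 ; 0/0/0/13/13/14/14

4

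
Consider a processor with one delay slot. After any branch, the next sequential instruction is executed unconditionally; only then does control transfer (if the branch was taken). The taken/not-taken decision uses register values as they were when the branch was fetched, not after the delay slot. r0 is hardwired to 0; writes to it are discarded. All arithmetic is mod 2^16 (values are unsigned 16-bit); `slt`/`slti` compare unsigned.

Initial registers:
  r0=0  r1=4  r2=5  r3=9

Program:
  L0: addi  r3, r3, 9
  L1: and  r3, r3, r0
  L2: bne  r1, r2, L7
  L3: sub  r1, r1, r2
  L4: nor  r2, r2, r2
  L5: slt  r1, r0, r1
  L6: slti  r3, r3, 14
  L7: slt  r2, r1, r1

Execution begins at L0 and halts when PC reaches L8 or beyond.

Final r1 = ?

65535

  step pc=0: addi  r3, r3, 9  regs=(0,4,5,18)
  step pc=1: and  r3, r3, r0  regs=(0,4,5,0)
  step pc=2: bne  r1, r2, L7  cond=T  regs=(0,4,5,0)
  step pc=3: sub  r1, r1, r2  regs=(0,65535,5,0)
  step pc=7: slt  r2, r1, r1  regs=(0,65535,0,0)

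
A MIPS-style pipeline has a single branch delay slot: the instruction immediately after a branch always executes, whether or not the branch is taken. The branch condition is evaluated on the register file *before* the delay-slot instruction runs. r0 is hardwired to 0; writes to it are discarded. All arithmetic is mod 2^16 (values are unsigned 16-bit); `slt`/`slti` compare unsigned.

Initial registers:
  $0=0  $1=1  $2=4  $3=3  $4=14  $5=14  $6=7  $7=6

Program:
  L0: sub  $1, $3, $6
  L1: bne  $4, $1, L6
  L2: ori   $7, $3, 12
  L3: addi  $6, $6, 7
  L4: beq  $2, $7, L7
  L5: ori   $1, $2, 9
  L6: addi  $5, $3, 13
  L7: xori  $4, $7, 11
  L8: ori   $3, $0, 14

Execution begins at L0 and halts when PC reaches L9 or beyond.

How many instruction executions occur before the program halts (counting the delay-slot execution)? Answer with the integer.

[0] sub  $1, $3, $6  →  {$0:0, $1:65532, $2:4, $3:3, $4:14, $5:14, $6:7, $7:6}
[1] bne  $4, $1, L6  →  {$0:0, $1:65532, $2:4, $3:3, $4:14, $5:14, $6:7, $7:6}  ⟨branch taken⟩
[2] ori   $7, $3, 12  →  {$0:0, $1:65532, $2:4, $3:3, $4:14, $5:14, $6:7, $7:15}
[6] addi  $5, $3, 13  →  {$0:0, $1:65532, $2:4, $3:3, $4:14, $5:16, $6:7, $7:15}
[7] xori  $4, $7, 11  →  {$0:0, $1:65532, $2:4, $3:3, $4:4, $5:16, $6:7, $7:15}
[8] ori   $3, $0, 14  →  {$0:0, $1:65532, $2:4, $3:14, $4:4, $5:16, $6:7, $7:15}

6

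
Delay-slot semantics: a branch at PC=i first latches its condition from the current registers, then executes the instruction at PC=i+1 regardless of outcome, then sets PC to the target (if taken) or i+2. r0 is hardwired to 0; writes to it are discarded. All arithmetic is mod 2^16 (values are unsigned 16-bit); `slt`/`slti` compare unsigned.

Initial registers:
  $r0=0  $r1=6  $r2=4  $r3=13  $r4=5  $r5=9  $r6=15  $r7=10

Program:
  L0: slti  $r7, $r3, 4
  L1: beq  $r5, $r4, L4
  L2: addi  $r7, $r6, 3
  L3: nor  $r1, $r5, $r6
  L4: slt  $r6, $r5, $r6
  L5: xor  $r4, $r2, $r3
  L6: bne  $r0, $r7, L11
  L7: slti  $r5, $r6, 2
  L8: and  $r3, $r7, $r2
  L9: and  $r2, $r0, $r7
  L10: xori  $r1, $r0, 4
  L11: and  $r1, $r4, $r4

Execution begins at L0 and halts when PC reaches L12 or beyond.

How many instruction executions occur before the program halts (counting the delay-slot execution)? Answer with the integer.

#0 slti  $r7, $r3, 4 ; 0/6/4/13/5/9/15/0
#1 beq  $r5, $r4, L4 ; 0/6/4/13/5/9/15/0 ; →fallthru
#2 addi  $r7, $r6, 3 ; 0/6/4/13/5/9/15/18
#3 nor  $r1, $r5, $r6 ; 0/65520/4/13/5/9/15/18
#4 slt  $r6, $r5, $r6 ; 0/65520/4/13/5/9/1/18
#5 xor  $r4, $r2, $r3 ; 0/65520/4/13/9/9/1/18
#6 bne  $r0, $r7, L11 ; 0/65520/4/13/9/9/1/18 ; →target
#7 slti  $r5, $r6, 2 ; 0/65520/4/13/9/1/1/18
#11 and  $r1, $r4, $r4 ; 0/9/4/13/9/1/1/18

9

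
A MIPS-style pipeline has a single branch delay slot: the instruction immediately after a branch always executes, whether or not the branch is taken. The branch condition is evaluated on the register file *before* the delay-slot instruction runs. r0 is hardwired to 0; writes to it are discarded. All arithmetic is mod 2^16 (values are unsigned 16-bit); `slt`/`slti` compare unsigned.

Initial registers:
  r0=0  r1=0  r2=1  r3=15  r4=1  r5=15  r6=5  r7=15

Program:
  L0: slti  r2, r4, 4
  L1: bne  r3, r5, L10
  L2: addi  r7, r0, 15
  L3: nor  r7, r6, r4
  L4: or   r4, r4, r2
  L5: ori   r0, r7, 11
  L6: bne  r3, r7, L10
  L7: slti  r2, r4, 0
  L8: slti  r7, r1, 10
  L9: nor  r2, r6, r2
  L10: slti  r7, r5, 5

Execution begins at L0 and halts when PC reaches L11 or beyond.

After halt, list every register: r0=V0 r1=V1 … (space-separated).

r0=0 r1=0 r2=0 r3=15 r4=1 r5=15 r6=5 r7=0

  step pc=0: slti  r2, r4, 4  regs=(0,0,1,15,1,15,5,15)
  step pc=1: bne  r3, r5, L10  cond=F  regs=(0,0,1,15,1,15,5,15)
  step pc=2: addi  r7, r0, 15  regs=(0,0,1,15,1,15,5,15)
  step pc=3: nor  r7, r6, r4  regs=(0,0,1,15,1,15,5,65530)
  step pc=4: or   r4, r4, r2  regs=(0,0,1,15,1,15,5,65530)
  step pc=5: ori   r0, r7, 11  regs=(0,0,1,15,1,15,5,65530)
  step pc=6: bne  r3, r7, L10  cond=T  regs=(0,0,1,15,1,15,5,65530)
  step pc=7: slti  r2, r4, 0  regs=(0,0,0,15,1,15,5,65530)
  step pc=10: slti  r7, r5, 5  regs=(0,0,0,15,1,15,5,0)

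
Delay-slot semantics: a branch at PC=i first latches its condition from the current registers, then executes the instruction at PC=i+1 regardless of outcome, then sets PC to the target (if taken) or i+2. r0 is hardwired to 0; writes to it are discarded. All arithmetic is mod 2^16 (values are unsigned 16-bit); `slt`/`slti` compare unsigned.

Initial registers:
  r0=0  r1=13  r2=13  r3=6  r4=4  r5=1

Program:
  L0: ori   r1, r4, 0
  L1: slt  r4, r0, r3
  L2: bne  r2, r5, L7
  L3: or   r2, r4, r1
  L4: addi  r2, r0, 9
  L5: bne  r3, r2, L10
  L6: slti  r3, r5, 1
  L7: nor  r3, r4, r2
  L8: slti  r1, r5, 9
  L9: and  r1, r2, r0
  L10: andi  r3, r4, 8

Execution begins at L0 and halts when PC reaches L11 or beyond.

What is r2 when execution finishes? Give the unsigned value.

#0 ori   r1, r4, 0 ; 0/4/13/6/4/1
#1 slt  r4, r0, r3 ; 0/4/13/6/1/1
#2 bne  r2, r5, L7 ; 0/4/13/6/1/1 ; →target
#3 or   r2, r4, r1 ; 0/4/5/6/1/1
#7 nor  r3, r4, r2 ; 0/4/5/65530/1/1
#8 slti  r1, r5, 9 ; 0/1/5/65530/1/1
#9 and  r1, r2, r0 ; 0/0/5/65530/1/1
#10 andi  r3, r4, 8 ; 0/0/5/0/1/1

5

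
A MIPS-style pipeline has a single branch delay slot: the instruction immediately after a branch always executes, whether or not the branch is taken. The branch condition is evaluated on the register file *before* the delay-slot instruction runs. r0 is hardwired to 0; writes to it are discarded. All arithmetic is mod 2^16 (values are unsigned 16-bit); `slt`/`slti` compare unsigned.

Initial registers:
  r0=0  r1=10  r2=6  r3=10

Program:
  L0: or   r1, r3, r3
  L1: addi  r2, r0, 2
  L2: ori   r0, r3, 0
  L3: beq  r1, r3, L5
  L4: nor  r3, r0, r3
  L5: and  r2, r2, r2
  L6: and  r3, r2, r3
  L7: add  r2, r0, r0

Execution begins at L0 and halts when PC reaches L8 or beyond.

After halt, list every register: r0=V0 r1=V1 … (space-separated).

PC=0  or   r1, r3, r3        | r0=0 r1=10 r2=6 r3=10
PC=1  addi  r2, r0, 2        | r0=0 r1=10 r2=2 r3=10
PC=2  ori   r0, r3, 0        | r0=0 r1=10 r2=2 r3=10
PC=3  beq  r1, r3, L5        | r0=0 r1=10 r2=2 r3=10  [TAKEN]
PC=4  nor  r3, r0, r3        | r0=0 r1=10 r2=2 r3=65525
PC=5  and  r2, r2, r2        | r0=0 r1=10 r2=2 r3=65525
PC=6  and  r3, r2, r3        | r0=0 r1=10 r2=2 r3=0
PC=7  add  r2, r0, r0        | r0=0 r1=10 r2=0 r3=0

r0=0 r1=10 r2=0 r3=0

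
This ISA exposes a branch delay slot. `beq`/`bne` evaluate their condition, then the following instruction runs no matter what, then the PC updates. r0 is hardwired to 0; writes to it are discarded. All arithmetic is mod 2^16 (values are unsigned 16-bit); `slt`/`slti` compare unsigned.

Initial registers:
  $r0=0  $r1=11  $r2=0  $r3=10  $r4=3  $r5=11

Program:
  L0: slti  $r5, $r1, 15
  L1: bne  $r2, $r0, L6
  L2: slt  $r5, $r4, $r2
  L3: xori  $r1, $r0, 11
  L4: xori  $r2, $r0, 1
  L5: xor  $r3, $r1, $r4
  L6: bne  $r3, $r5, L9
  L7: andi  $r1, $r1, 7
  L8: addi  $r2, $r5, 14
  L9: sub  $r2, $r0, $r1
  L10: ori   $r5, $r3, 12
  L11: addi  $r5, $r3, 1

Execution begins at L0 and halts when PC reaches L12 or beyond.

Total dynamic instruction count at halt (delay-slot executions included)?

11

  step pc=0: slti  $r5, $r1, 15  regs=(0,11,0,10,3,1)
  step pc=1: bne  $r2, $r0, L6  cond=F  regs=(0,11,0,10,3,1)
  step pc=2: slt  $r5, $r4, $r2  regs=(0,11,0,10,3,0)
  step pc=3: xori  $r1, $r0, 11  regs=(0,11,0,10,3,0)
  step pc=4: xori  $r2, $r0, 1  regs=(0,11,1,10,3,0)
  step pc=5: xor  $r3, $r1, $r4  regs=(0,11,1,8,3,0)
  step pc=6: bne  $r3, $r5, L9  cond=T  regs=(0,11,1,8,3,0)
  step pc=7: andi  $r1, $r1, 7  regs=(0,3,1,8,3,0)
  step pc=9: sub  $r2, $r0, $r1  regs=(0,3,65533,8,3,0)
  step pc=10: ori   $r5, $r3, 12  regs=(0,3,65533,8,3,12)
  step pc=11: addi  $r5, $r3, 1  regs=(0,3,65533,8,3,9)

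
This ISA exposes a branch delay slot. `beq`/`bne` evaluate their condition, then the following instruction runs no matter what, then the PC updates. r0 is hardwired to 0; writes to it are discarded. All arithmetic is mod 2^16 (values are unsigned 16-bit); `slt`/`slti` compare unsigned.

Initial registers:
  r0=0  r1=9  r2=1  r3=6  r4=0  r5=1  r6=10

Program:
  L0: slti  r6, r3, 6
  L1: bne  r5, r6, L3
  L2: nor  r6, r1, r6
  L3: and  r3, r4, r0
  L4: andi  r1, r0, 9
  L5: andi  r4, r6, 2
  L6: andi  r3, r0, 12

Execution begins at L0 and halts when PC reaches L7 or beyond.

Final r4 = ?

2

PC=0  slti  r6, r3, 6        | r0=0 r1=9 r2=1 r3=6 r4=0 r5=1 r6=0
PC=1  bne  r5, r6, L3        | r0=0 r1=9 r2=1 r3=6 r4=0 r5=1 r6=0  [TAKEN]
PC=2  nor  r6, r1, r6        | r0=0 r1=9 r2=1 r3=6 r4=0 r5=1 r6=65526
PC=3  and  r3, r4, r0        | r0=0 r1=9 r2=1 r3=0 r4=0 r5=1 r6=65526
PC=4  andi  r1, r0, 9        | r0=0 r1=0 r2=1 r3=0 r4=0 r5=1 r6=65526
PC=5  andi  r4, r6, 2        | r0=0 r1=0 r2=1 r3=0 r4=2 r5=1 r6=65526
PC=6  andi  r3, r0, 12       | r0=0 r1=0 r2=1 r3=0 r4=2 r5=1 r6=65526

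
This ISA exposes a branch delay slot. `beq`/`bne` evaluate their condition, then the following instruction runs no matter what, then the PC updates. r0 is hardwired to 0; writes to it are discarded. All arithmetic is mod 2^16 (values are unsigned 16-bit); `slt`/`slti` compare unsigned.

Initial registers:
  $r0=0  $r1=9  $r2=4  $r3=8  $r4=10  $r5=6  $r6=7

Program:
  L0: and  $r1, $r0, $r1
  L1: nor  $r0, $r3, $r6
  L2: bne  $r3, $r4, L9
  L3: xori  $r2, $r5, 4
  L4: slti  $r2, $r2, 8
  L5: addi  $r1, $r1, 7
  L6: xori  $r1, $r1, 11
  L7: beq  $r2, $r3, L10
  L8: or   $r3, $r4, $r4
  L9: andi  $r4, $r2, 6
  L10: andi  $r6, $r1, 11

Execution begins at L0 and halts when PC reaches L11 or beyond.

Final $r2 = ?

#0 and  $r1, $r0, $r1 ; 0/0/4/8/10/6/7
#1 nor  $r0, $r3, $r6 ; 0/0/4/8/10/6/7
#2 bne  $r3, $r4, L9 ; 0/0/4/8/10/6/7 ; →target
#3 xori  $r2, $r5, 4 ; 0/0/2/8/10/6/7
#9 andi  $r4, $r2, 6 ; 0/0/2/8/2/6/7
#10 andi  $r6, $r1, 11 ; 0/0/2/8/2/6/0

2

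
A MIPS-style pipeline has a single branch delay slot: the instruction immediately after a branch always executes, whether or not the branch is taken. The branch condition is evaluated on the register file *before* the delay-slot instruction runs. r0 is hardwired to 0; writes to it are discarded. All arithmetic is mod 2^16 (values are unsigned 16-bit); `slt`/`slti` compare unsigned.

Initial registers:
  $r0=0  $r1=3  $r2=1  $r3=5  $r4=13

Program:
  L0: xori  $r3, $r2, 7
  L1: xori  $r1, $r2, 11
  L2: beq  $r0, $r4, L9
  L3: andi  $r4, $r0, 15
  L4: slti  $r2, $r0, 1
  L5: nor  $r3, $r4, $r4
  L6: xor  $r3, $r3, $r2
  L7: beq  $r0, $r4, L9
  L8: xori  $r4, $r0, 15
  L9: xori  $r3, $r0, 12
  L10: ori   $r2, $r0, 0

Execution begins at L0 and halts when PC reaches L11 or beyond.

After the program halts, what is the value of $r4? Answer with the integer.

15

[0] xori  $r3, $r2, 7  →  {$r0:0, $r1:3, $r2:1, $r3:6, $r4:13}
[1] xori  $r1, $r2, 11  →  {$r0:0, $r1:10, $r2:1, $r3:6, $r4:13}
[2] beq  $r0, $r4, L9  →  {$r0:0, $r1:10, $r2:1, $r3:6, $r4:13}  ⟨branch fallthrough⟩
[3] andi  $r4, $r0, 15  →  {$r0:0, $r1:10, $r2:1, $r3:6, $r4:0}
[4] slti  $r2, $r0, 1  →  {$r0:0, $r1:10, $r2:1, $r3:6, $r4:0}
[5] nor  $r3, $r4, $r4  →  {$r0:0, $r1:10, $r2:1, $r3:65535, $r4:0}
[6] xor  $r3, $r3, $r2  →  {$r0:0, $r1:10, $r2:1, $r3:65534, $r4:0}
[7] beq  $r0, $r4, L9  →  {$r0:0, $r1:10, $r2:1, $r3:65534, $r4:0}  ⟨branch taken⟩
[8] xori  $r4, $r0, 15  →  {$r0:0, $r1:10, $r2:1, $r3:65534, $r4:15}
[9] xori  $r3, $r0, 12  →  {$r0:0, $r1:10, $r2:1, $r3:12, $r4:15}
[10] ori   $r2, $r0, 0  →  {$r0:0, $r1:10, $r2:0, $r3:12, $r4:15}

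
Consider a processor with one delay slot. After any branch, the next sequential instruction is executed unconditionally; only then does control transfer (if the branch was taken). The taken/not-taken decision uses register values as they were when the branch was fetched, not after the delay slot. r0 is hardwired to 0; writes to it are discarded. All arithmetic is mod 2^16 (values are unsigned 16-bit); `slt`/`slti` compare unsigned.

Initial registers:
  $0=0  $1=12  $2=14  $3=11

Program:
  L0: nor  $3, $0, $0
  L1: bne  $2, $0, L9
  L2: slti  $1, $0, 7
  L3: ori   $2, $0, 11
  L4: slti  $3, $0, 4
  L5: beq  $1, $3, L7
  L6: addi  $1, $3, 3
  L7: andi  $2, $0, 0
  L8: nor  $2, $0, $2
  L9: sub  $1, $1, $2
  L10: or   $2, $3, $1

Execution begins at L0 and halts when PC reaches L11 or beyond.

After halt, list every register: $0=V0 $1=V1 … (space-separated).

$0=0 $1=65523 $2=65535 $3=65535

PC=0  nor  $3, $0, $0        | $0=0 $1=12 $2=14 $3=65535
PC=1  bne  $2, $0, L9        | $0=0 $1=12 $2=14 $3=65535  [TAKEN]
PC=2  slti  $1, $0, 7        | $0=0 $1=1 $2=14 $3=65535
PC=9  sub  $1, $1, $2        | $0=0 $1=65523 $2=14 $3=65535
PC=10 or   $2, $3, $1        | $0=0 $1=65523 $2=65535 $3=65535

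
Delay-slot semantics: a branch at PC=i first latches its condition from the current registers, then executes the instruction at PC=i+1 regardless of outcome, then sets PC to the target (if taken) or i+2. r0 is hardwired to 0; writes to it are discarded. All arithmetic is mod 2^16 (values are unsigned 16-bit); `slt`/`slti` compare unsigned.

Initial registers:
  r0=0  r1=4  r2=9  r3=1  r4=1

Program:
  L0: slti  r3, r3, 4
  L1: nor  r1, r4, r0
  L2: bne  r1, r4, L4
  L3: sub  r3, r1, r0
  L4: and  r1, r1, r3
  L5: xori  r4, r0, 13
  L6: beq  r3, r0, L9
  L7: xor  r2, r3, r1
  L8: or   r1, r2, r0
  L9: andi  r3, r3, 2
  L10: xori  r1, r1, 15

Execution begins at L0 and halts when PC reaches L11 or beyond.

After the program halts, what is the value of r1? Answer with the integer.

15

[0] slti  r3, r3, 4  →  {r0:0, r1:4, r2:9, r3:1, r4:1}
[1] nor  r1, r4, r0  →  {r0:0, r1:65534, r2:9, r3:1, r4:1}
[2] bne  r1, r4, L4  →  {r0:0, r1:65534, r2:9, r3:1, r4:1}  ⟨branch taken⟩
[3] sub  r3, r1, r0  →  {r0:0, r1:65534, r2:9, r3:65534, r4:1}
[4] and  r1, r1, r3  →  {r0:0, r1:65534, r2:9, r3:65534, r4:1}
[5] xori  r4, r0, 13  →  {r0:0, r1:65534, r2:9, r3:65534, r4:13}
[6] beq  r3, r0, L9  →  {r0:0, r1:65534, r2:9, r3:65534, r4:13}  ⟨branch fallthrough⟩
[7] xor  r2, r3, r1  →  {r0:0, r1:65534, r2:0, r3:65534, r4:13}
[8] or   r1, r2, r0  →  {r0:0, r1:0, r2:0, r3:65534, r4:13}
[9] andi  r3, r3, 2  →  {r0:0, r1:0, r2:0, r3:2, r4:13}
[10] xori  r1, r1, 15  →  {r0:0, r1:15, r2:0, r3:2, r4:13}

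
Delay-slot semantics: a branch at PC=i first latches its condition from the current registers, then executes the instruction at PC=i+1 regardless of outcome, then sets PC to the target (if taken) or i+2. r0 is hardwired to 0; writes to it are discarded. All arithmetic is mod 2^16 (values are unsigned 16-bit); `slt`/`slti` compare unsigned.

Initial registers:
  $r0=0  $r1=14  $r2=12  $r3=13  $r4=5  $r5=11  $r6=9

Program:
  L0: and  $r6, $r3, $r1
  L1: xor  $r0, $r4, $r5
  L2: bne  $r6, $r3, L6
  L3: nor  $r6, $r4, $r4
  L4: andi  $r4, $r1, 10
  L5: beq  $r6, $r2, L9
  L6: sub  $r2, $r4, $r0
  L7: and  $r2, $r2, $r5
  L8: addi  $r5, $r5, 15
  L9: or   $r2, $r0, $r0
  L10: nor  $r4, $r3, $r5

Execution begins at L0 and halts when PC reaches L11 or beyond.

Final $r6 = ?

  step pc=0: and  $r6, $r3, $r1  regs=(0,14,12,13,5,11,12)
  step pc=1: xor  $r0, $r4, $r5  regs=(0,14,12,13,5,11,12)
  step pc=2: bne  $r6, $r3, L6  cond=T  regs=(0,14,12,13,5,11,12)
  step pc=3: nor  $r6, $r4, $r4  regs=(0,14,12,13,5,11,65530)
  step pc=6: sub  $r2, $r4, $r0  regs=(0,14,5,13,5,11,65530)
  step pc=7: and  $r2, $r2, $r5  regs=(0,14,1,13,5,11,65530)
  step pc=8: addi  $r5, $r5, 15  regs=(0,14,1,13,5,26,65530)
  step pc=9: or   $r2, $r0, $r0  regs=(0,14,0,13,5,26,65530)
  step pc=10: nor  $r4, $r3, $r5  regs=(0,14,0,13,65504,26,65530)

65530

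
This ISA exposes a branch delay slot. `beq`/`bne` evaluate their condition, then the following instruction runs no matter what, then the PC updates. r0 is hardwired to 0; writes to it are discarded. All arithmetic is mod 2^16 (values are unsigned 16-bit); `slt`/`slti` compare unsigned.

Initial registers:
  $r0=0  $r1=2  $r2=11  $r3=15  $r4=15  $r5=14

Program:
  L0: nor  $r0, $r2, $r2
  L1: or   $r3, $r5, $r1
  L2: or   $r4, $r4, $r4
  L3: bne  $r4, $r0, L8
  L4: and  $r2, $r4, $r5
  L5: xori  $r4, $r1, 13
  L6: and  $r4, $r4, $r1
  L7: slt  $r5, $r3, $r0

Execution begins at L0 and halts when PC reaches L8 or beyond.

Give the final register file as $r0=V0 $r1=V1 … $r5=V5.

  step pc=0: nor  $r0, $r2, $r2  regs=(0,2,11,15,15,14)
  step pc=1: or   $r3, $r5, $r1  regs=(0,2,11,14,15,14)
  step pc=2: or   $r4, $r4, $r4  regs=(0,2,11,14,15,14)
  step pc=3: bne  $r4, $r0, L8  cond=T  regs=(0,2,11,14,15,14)
  step pc=4: and  $r2, $r4, $r5  regs=(0,2,14,14,15,14)

$r0=0 $r1=2 $r2=14 $r3=14 $r4=15 $r5=14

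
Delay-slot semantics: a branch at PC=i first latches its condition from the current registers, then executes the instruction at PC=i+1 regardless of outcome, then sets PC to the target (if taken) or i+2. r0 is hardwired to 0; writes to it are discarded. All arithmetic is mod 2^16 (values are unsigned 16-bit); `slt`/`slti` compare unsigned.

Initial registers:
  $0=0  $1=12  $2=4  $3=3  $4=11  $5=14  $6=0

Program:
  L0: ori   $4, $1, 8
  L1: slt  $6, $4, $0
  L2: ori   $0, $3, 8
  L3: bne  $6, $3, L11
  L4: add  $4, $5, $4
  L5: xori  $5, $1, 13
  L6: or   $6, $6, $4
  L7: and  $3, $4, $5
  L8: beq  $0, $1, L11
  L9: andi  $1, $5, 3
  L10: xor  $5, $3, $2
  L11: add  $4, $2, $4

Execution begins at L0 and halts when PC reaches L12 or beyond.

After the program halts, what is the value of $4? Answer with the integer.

#0 ori   $4, $1, 8 ; 0/12/4/3/12/14/0
#1 slt  $6, $4, $0 ; 0/12/4/3/12/14/0
#2 ori   $0, $3, 8 ; 0/12/4/3/12/14/0
#3 bne  $6, $3, L11 ; 0/12/4/3/12/14/0 ; →target
#4 add  $4, $5, $4 ; 0/12/4/3/26/14/0
#11 add  $4, $2, $4 ; 0/12/4/3/30/14/0

30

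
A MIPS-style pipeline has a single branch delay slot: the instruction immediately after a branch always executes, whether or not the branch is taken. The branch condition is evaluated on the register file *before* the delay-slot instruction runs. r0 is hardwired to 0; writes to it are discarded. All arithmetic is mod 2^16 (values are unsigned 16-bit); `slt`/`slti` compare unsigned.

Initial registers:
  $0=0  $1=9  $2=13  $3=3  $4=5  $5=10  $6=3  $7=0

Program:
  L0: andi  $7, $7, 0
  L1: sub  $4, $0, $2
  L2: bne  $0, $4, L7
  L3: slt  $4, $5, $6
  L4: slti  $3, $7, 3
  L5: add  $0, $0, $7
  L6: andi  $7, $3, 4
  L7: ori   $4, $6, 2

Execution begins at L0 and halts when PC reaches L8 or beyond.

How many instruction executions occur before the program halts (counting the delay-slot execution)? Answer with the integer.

5

#0 andi  $7, $7, 0 ; 0/9/13/3/5/10/3/0
#1 sub  $4, $0, $2 ; 0/9/13/3/65523/10/3/0
#2 bne  $0, $4, L7 ; 0/9/13/3/65523/10/3/0 ; →target
#3 slt  $4, $5, $6 ; 0/9/13/3/0/10/3/0
#7 ori   $4, $6, 2 ; 0/9/13/3/3/10/3/0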